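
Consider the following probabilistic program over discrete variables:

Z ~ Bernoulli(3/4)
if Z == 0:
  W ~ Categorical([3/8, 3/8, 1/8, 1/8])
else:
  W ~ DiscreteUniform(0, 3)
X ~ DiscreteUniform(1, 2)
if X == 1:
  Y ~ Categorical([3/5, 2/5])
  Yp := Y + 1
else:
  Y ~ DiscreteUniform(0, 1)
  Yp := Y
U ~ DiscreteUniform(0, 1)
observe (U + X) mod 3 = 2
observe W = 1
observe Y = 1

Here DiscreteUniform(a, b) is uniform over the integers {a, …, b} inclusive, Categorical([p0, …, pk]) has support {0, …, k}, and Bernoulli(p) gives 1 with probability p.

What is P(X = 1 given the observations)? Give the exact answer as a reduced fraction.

Enumerate traces; 4 have nonzero weight after conditioning:
  (Z=0, W=1, X=1, Y=1, U=1) weight 3/320
  (Z=0, W=1, X=2, Y=1, U=0) weight 3/256
  (Z=1, W=1, X=1, Y=1, U=1) weight 3/160
  (Z=1, W=1, X=2, Y=1, U=0) weight 3/128
Group by X:
  weight(X=1) = 9/320
  weight(X=2) = 9/256
Total weight = 9/320 + 9/256 = 81/1280
P(X=1 | obs) = 9/320 / 81/1280 = 4/9
P(X=2 | obs) = 9/256 / 81/1280 = 5/9

P(X = 1 | obs) = 4/9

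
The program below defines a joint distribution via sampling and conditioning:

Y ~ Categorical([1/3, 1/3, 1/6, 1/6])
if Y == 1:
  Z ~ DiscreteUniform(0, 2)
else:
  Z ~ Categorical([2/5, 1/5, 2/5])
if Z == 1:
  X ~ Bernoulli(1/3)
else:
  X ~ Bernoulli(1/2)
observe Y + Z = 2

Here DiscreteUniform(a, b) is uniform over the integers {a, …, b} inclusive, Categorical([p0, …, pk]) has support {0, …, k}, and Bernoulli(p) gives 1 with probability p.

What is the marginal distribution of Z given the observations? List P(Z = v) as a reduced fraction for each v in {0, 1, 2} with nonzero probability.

P(Z=0) = 3/14, P(Z=1) = 5/14, P(Z=2) = 3/7

Enumerate traces; 6 have nonzero weight after conditioning:
  (Y=0, Z=2, X=0) weight 1/15
  (Y=0, Z=2, X=1) weight 1/15
  (Y=1, Z=1, X=0) weight 2/27
  (Y=1, Z=1, X=1) weight 1/27
  (Y=2, Z=0, X=0) weight 1/30
  (Y=2, Z=0, X=1) weight 1/30
Group by Z:
  weight(Z=0) = 1/15
  weight(Z=1) = 1/9
  weight(Z=2) = 2/15
Total weight = 1/15 + 1/9 + 2/15 = 14/45
P(Z=0 | obs) = 1/15 / 14/45 = 3/14
P(Z=1 | obs) = 1/9 / 14/45 = 5/14
P(Z=2 | obs) = 2/15 / 14/45 = 3/7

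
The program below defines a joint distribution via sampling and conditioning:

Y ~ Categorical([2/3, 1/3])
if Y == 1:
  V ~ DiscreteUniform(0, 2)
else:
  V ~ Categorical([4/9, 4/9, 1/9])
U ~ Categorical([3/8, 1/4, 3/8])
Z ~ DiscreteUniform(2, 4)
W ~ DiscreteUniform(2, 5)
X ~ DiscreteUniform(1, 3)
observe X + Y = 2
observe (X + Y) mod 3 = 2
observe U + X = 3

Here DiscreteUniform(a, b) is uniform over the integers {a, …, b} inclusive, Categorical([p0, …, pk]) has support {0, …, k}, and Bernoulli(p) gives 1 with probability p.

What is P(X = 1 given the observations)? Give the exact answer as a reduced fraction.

P(X = 1 | obs) = 3/7

Enumerate traces; 72 have nonzero weight after conditioning:
  (Y=0, V=0, U=1, Z=2, W=2, X=2) weight 1/486
  (Y=0, V=0, U=1, Z=2, W=3, X=2) weight 1/486
  (Y=0, V=0, U=1, Z=2, W=4, X=2) weight 1/486
  (Y=0, V=0, U=1, Z=2, W=5, X=2) weight 1/486
  (Y=0, V=0, U=1, Z=3, W=2, X=2) weight 1/486
  (Y=0, V=0, U=1, Z=3, W=3, X=2) weight 1/486
  (Y=0, V=0, U=1, Z=3, W=4, X=2) weight 1/486
  (Y=0, V=0, U=1, Z=3, W=5, X=2) weight 1/486
  (Y=1, V=0, U=2, Z=2, W=2, X=1) weight 1/864
  … 63 more
Group by X:
  weight(X=1) = 1/24
  weight(X=2) = 1/18
Total weight = 1/24 + 1/18 = 7/72
P(X=1 | obs) = 1/24 / 7/72 = 3/7
P(X=2 | obs) = 1/18 / 7/72 = 4/7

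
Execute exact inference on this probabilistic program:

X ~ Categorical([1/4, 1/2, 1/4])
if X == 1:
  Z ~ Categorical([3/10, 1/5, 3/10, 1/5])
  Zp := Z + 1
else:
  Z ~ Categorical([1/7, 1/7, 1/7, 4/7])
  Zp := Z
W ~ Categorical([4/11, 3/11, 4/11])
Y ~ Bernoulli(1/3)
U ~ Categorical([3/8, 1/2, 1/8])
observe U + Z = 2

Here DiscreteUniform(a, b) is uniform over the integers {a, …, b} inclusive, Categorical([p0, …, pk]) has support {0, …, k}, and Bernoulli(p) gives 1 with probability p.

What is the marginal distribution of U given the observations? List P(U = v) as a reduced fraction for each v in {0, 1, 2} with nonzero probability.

Enumerate traces; 54 have nonzero weight after conditioning:
  (X=0, Z=0, W=0, Y=0, U=2) weight 1/924
  (X=0, Z=0, W=0, Y=1, U=2) weight 1/1848
  (X=0, Z=0, W=1, Y=0, U=2) weight 1/1232
  (X=0, Z=0, W=1, Y=1, U=2) weight 1/2464
  (X=0, Z=0, W=2, Y=0, U=2) weight 1/924
  (X=0, Z=0, W=2, Y=1, U=2) weight 1/1848
  (X=0, Z=1, W=0, Y=0, U=1) weight 1/231
  (X=0, Z=1, W=0, Y=1, U=1) weight 1/462
  (X=0, Z=2, W=0, Y=0, U=0) weight 1/308
  … 45 more
Group by U:
  weight(U=0) = 93/1120
  weight(U=1) = 3/35
  weight(U=2) = 31/1120
Total weight = 93/1120 + 3/35 + 31/1120 = 11/56
P(U=0 | obs) = 93/1120 / 11/56 = 93/220
P(U=1 | obs) = 3/35 / 11/56 = 24/55
P(U=2 | obs) = 31/1120 / 11/56 = 31/220

P(U=0) = 93/220, P(U=1) = 24/55, P(U=2) = 31/220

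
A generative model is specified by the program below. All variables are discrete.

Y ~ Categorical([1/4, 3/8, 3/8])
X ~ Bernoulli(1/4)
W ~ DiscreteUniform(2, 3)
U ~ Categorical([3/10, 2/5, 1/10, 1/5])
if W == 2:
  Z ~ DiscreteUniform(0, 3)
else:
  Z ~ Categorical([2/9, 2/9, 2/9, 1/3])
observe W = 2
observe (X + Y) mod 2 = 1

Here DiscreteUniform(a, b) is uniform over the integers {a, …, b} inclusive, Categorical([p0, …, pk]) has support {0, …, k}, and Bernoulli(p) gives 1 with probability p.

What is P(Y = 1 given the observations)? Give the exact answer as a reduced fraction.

Enumerate traces; 48 have nonzero weight after conditioning:
  (Y=0, X=1, W=2, U=0, Z=0) weight 3/1280
  (Y=0, X=1, W=2, U=0, Z=1) weight 3/1280
  (Y=0, X=1, W=2, U=0, Z=2) weight 3/1280
  (Y=0, X=1, W=2, U=0, Z=3) weight 3/1280
  (Y=0, X=1, W=2, U=1, Z=0) weight 1/320
  (Y=0, X=1, W=2, U=1, Z=1) weight 1/320
  (Y=0, X=1, W=2, U=1, Z=2) weight 1/320
  (Y=0, X=1, W=2, U=1, Z=3) weight 1/320
  (Y=1, X=0, W=2, U=0, Z=0) weight 27/2560
  (Y=2, X=1, W=2, U=0, Z=0) weight 9/2560
  … 38 more
Group by Y:
  weight(Y=0) = 1/32
  weight(Y=1) = 9/64
  weight(Y=2) = 3/64
Total weight = 1/32 + 9/64 + 3/64 = 7/32
P(Y=0 | obs) = 1/32 / 7/32 = 1/7
P(Y=1 | obs) = 9/64 / 7/32 = 9/14
P(Y=2 | obs) = 3/64 / 7/32 = 3/14

P(Y = 1 | obs) = 9/14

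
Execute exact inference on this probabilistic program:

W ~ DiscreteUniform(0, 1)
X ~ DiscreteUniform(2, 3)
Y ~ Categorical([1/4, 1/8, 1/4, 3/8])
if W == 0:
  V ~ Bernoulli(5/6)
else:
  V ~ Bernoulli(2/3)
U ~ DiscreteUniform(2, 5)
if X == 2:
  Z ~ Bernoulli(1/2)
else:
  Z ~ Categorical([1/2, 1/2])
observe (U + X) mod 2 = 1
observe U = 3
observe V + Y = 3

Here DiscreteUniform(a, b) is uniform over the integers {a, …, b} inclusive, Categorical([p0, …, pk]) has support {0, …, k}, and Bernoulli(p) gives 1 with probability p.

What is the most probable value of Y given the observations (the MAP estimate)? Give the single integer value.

argmax_v P(Y = v | obs) = 2

Enumerate traces; 8 have nonzero weight after conditioning:
  (W=0, X=2, Y=2, V=1, U=3, Z=0) weight 5/768
  (W=0, X=2, Y=2, V=1, U=3, Z=1) weight 5/768
  (W=0, X=2, Y=3, V=0, U=3, Z=0) weight 1/512
  (W=0, X=2, Y=3, V=0, U=3, Z=1) weight 1/512
  (W=1, X=2, Y=2, V=1, U=3, Z=0) weight 1/192
  (W=1, X=2, Y=2, V=1, U=3, Z=1) weight 1/192
  (W=1, X=2, Y=3, V=0, U=3, Z=0) weight 1/256
  (W=1, X=2, Y=3, V=0, U=3, Z=1) weight 1/256
Group by Y:
  weight(Y=2) = 3/128
  weight(Y=3) = 3/256
Total weight = 3/128 + 3/256 = 9/256
P(Y=2 | obs) = 3/128 / 9/256 = 2/3
P(Y=3 | obs) = 3/256 / 9/256 = 1/3
argmax = 2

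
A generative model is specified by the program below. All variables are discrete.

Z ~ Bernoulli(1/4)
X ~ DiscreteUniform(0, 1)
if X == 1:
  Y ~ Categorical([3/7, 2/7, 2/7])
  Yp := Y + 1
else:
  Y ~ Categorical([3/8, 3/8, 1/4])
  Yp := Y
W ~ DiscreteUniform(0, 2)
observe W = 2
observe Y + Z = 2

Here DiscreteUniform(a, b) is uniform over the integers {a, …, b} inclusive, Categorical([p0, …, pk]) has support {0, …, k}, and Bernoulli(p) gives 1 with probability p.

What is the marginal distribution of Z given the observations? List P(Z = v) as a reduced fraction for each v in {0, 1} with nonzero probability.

P(Z=0) = 90/127, P(Z=1) = 37/127

Enumerate traces; 4 have nonzero weight after conditioning:
  (Z=0, X=0, Y=2, W=2) weight 1/32
  (Z=0, X=1, Y=2, W=2) weight 1/28
  (Z=1, X=0, Y=1, W=2) weight 1/64
  (Z=1, X=1, Y=1, W=2) weight 1/84
Group by Z:
  weight(Z=0) = 15/224
  weight(Z=1) = 37/1344
Total weight = 15/224 + 37/1344 = 127/1344
P(Z=0 | obs) = 15/224 / 127/1344 = 90/127
P(Z=1 | obs) = 37/1344 / 127/1344 = 37/127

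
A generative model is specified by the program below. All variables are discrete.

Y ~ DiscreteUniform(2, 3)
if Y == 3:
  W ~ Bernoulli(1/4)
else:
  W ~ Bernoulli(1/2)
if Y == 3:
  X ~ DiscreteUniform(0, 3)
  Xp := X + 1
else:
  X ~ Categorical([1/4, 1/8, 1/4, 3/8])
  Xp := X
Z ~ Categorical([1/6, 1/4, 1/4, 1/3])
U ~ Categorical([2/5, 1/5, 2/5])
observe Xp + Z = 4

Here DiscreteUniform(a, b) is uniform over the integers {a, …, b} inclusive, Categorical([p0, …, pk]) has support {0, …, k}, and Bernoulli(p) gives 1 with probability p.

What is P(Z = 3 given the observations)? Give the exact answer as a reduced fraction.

Enumerate traces; 42 have nonzero weight after conditioning:
  (Y=2, W=0, X=1, Z=3, U=0) weight 1/240
  (Y=2, W=0, X=1, Z=3, U=1) weight 1/480
  (Y=2, W=0, X=1, Z=3, U=2) weight 1/240
  (Y=2, W=0, X=2, Z=2, U=0) weight 1/160
  (Y=2, W=0, X=2, Z=2, U=1) weight 1/320
  (Y=2, W=0, X=2, Z=2, U=2) weight 1/160
  (Y=2, W=0, X=3, Z=1, U=0) weight 3/320
  (Y=2, W=0, X=3, Z=1, U=1) weight 3/640
  (Y=3, W=0, X=3, Z=0, U=0) weight 1/160
  … 33 more
Group by Z:
  weight(Z=0) = 1/48
  weight(Z=1) = 5/64
  weight(Z=2) = 1/16
  weight(Z=3) = 1/16
Total weight = 1/48 + 5/64 + 1/16 + 1/16 = 43/192
P(Z=0 | obs) = 1/48 / 43/192 = 4/43
P(Z=1 | obs) = 5/64 / 43/192 = 15/43
P(Z=2 | obs) = 1/16 / 43/192 = 12/43
P(Z=3 | obs) = 1/16 / 43/192 = 12/43

P(Z = 3 | obs) = 12/43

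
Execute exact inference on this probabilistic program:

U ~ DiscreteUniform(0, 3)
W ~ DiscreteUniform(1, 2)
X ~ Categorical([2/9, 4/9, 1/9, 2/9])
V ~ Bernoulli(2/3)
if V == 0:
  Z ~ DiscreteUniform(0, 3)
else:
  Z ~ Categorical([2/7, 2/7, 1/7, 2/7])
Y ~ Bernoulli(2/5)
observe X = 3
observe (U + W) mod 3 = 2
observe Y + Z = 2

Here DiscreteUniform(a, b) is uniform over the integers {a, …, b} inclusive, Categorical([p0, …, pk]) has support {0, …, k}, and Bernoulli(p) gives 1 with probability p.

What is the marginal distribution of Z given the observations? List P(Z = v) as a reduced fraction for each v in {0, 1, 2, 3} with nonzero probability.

Enumerate traces; 12 have nonzero weight after conditioning:
  (U=0, W=2, X=3, V=0, Z=1, Y=1) weight 1/1080
  (U=0, W=2, X=3, V=0, Z=2, Y=0) weight 1/720
  (U=0, W=2, X=3, V=1, Z=1, Y=1) weight 2/945
  (U=0, W=2, X=3, V=1, Z=2, Y=0) weight 1/630
  (U=1, W=1, X=3, V=0, Z=1, Y=1) weight 1/1080
  (U=1, W=1, X=3, V=0, Z=2, Y=0) weight 1/720
  (U=1, W=1, X=3, V=1, Z=1, Y=1) weight 2/945
  (U=1, W=1, X=3, V=1, Z=2, Y=0) weight 1/630
  … 4 more
Group by Z:
  weight(Z=1) = 23/2520
  weight(Z=2) = 1/112
Total weight = 23/2520 + 1/112 = 13/720
P(Z=1 | obs) = 23/2520 / 13/720 = 46/91
P(Z=2 | obs) = 1/112 / 13/720 = 45/91

P(Z=1) = 46/91, P(Z=2) = 45/91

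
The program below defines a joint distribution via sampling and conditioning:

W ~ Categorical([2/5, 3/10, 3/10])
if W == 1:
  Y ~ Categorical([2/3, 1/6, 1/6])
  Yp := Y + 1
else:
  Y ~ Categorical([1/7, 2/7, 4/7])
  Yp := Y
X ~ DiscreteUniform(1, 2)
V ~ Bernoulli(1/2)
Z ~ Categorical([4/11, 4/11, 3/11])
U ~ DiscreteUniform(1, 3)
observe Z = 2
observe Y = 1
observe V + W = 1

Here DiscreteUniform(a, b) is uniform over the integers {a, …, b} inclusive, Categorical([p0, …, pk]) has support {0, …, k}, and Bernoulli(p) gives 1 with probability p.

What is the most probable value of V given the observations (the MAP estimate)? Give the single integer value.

Enumerate traces; 12 have nonzero weight after conditioning:
  (W=0, Y=1, X=1, V=1, Z=2, U=1) weight 1/385
  (W=0, Y=1, X=1, V=1, Z=2, U=2) weight 1/385
  (W=0, Y=1, X=1, V=1, Z=2, U=3) weight 1/385
  (W=0, Y=1, X=2, V=1, Z=2, U=1) weight 1/385
  (W=0, Y=1, X=2, V=1, Z=2, U=2) weight 1/385
  (W=0, Y=1, X=2, V=1, Z=2, U=3) weight 1/385
  (W=1, Y=1, X=1, V=0, Z=2, U=1) weight 1/880
  (W=1, Y=1, X=1, V=0, Z=2, U=2) weight 1/880
  … 4 more
Group by V:
  weight(V=0) = 3/440
  weight(V=1) = 6/385
Total weight = 3/440 + 6/385 = 69/3080
P(V=0 | obs) = 3/440 / 69/3080 = 7/23
P(V=1 | obs) = 6/385 / 69/3080 = 16/23
argmax = 1

argmax_v P(V = v | obs) = 1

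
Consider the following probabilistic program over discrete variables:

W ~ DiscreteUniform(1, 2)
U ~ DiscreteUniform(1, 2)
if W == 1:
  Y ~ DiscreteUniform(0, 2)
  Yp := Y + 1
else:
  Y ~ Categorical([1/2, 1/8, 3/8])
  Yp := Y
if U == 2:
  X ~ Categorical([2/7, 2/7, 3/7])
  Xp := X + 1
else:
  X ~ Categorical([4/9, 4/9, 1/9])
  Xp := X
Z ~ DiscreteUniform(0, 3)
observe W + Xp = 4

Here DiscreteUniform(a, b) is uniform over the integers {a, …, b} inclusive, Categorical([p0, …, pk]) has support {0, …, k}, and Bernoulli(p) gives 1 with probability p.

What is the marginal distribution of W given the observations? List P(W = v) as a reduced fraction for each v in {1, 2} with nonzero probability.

Enumerate traces; 36 have nonzero weight after conditioning:
  (W=1, U=2, Y=0, X=2, Z=0) weight 1/112
  (W=1, U=2, Y=0, X=2, Z=1) weight 1/112
  (W=1, U=2, Y=0, X=2, Z=2) weight 1/112
  (W=1, U=2, Y=0, X=2, Z=3) weight 1/112
  (W=1, U=2, Y=1, X=2, Z=0) weight 1/112
  (W=1, U=2, Y=1, X=2, Z=1) weight 1/112
  (W=1, U=2, Y=1, X=2, Z=2) weight 1/112
  (W=1, U=2, Y=1, X=2, Z=3) weight 1/112
  (W=2, U=1, Y=0, X=2, Z=0) weight 1/288
  … 27 more
Group by W:
  weight(W=1) = 3/28
  weight(W=2) = 25/252
Total weight = 3/28 + 25/252 = 13/63
P(W=1 | obs) = 3/28 / 13/63 = 27/52
P(W=2 | obs) = 25/252 / 13/63 = 25/52

P(W=1) = 27/52, P(W=2) = 25/52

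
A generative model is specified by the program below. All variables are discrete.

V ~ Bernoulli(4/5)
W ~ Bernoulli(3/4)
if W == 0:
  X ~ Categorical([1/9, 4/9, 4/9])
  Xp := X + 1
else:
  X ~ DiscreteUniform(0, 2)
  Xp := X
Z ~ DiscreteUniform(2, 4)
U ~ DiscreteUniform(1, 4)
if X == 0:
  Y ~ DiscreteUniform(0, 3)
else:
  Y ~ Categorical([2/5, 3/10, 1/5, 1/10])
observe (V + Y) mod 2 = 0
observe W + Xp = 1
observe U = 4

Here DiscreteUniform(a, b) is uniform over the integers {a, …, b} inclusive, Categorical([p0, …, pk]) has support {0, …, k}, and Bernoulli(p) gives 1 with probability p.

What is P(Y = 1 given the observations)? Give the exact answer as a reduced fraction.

Enumerate traces; 24 have nonzero weight after conditioning:
  (V=0, W=0, X=0, Z=2, U=4, Y=0) weight 1/8640
  (V=0, W=0, X=0, Z=2, U=4, Y=2) weight 1/8640
  (V=0, W=0, X=0, Z=3, U=4, Y=0) weight 1/8640
  (V=0, W=0, X=0, Z=3, U=4, Y=2) weight 1/8640
  (V=0, W=0, X=0, Z=4, U=4, Y=0) weight 1/8640
  (V=0, W=0, X=0, Z=4, U=4, Y=2) weight 1/8640
  (V=0, W=1, X=0, Z=2, U=4, Y=0) weight 1/960
  (V=0, W=1, X=0, Z=2, U=4, Y=2) weight 1/960
  (V=1, W=0, X=0, Z=2, U=4, Y=1) weight 1/2160
  (V=1, W=0, X=0, Z=2, U=4, Y=3) weight 1/2160
  … 14 more
Group by Y:
  weight(Y=0) = 1/288
  weight(Y=1) = 1/72
  weight(Y=2) = 1/288
  weight(Y=3) = 1/72
Total weight = 1/288 + 1/72 + 1/288 + 1/72 = 5/144
P(Y=0 | obs) = 1/288 / 5/144 = 1/10
P(Y=1 | obs) = 1/72 / 5/144 = 2/5
P(Y=2 | obs) = 1/288 / 5/144 = 1/10
P(Y=3 | obs) = 1/72 / 5/144 = 2/5

P(Y = 1 | obs) = 2/5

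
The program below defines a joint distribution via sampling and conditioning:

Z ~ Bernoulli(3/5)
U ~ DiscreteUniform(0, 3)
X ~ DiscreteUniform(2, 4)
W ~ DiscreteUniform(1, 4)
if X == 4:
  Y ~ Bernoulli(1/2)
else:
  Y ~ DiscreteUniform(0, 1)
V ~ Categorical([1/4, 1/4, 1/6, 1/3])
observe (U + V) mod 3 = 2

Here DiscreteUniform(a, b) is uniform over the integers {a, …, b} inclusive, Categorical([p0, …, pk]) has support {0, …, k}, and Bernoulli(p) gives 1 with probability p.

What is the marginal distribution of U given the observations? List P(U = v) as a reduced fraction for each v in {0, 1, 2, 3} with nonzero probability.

P(U=0) = 1/7, P(U=1) = 3/14, P(U=2) = 1/2, P(U=3) = 1/7

Enumerate traces; 240 have nonzero weight after conditioning:
  (Z=0, U=0, X=2, W=1, Y=0, V=2) weight 1/1440
  (Z=0, U=0, X=2, W=1, Y=1, V=2) weight 1/1440
  (Z=0, U=0, X=2, W=2, Y=0, V=2) weight 1/1440
  (Z=0, U=0, X=2, W=2, Y=1, V=2) weight 1/1440
  (Z=0, U=0, X=2, W=3, Y=0, V=2) weight 1/1440
  (Z=0, U=0, X=2, W=3, Y=1, V=2) weight 1/1440
  (Z=0, U=0, X=2, W=4, Y=0, V=2) weight 1/1440
  (Z=0, U=0, X=2, W=4, Y=1, V=2) weight 1/1440
  (Z=0, U=1, X=2, W=1, Y=0, V=1) weight 1/960
  (Z=0, U=2, X=2, W=1, Y=0, V=0) weight 1/960
  … 230 more
Group by U:
  weight(U=0) = 1/24
  weight(U=1) = 1/16
  weight(U=2) = 7/48
  weight(U=3) = 1/24
Total weight = 1/24 + 1/16 + 7/48 + 1/24 = 7/24
P(U=0 | obs) = 1/24 / 7/24 = 1/7
P(U=1 | obs) = 1/16 / 7/24 = 3/14
P(U=2 | obs) = 7/48 / 7/24 = 1/2
P(U=3 | obs) = 1/24 / 7/24 = 1/7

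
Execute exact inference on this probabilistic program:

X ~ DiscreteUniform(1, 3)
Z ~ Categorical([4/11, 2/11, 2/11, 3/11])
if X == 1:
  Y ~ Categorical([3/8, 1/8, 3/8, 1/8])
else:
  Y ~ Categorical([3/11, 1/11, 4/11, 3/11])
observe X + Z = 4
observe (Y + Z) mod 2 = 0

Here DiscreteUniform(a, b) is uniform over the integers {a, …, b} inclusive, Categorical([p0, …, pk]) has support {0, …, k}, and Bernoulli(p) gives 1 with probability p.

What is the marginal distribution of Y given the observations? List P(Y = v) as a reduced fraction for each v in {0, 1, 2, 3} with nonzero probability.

P(Y=0) = 24/121, P(Y=1) = 49/242, P(Y=2) = 32/121, P(Y=3) = 81/242

Enumerate traces; 6 have nonzero weight after conditioning:
  (X=1, Z=3, Y=1) weight 1/88
  (X=1, Z=3, Y=3) weight 1/88
  (X=2, Z=2, Y=0) weight 2/121
  (X=2, Z=2, Y=2) weight 8/363
  (X=3, Z=1, Y=1) weight 2/363
  (X=3, Z=1, Y=3) weight 2/121
Group by Y:
  weight(Y=0) = 2/121
  weight(Y=1) = 49/2904
  weight(Y=2) = 8/363
  weight(Y=3) = 27/968
Total weight = 2/121 + 49/2904 + 8/363 + 27/968 = 1/12
P(Y=0 | obs) = 2/121 / 1/12 = 24/121
P(Y=1 | obs) = 49/2904 / 1/12 = 49/242
P(Y=2 | obs) = 8/363 / 1/12 = 32/121
P(Y=3 | obs) = 27/968 / 1/12 = 81/242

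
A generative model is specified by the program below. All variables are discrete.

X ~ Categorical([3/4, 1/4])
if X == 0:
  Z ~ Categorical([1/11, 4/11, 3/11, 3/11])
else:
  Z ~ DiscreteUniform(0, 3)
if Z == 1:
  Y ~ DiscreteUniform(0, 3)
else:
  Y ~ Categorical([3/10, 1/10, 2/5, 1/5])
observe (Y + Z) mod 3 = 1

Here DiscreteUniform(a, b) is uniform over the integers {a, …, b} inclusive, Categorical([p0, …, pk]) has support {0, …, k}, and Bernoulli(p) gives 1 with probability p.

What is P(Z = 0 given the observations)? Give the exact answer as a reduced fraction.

P(Z = 0 | obs) = 23/553

Enumerate traces; 10 have nonzero weight after conditioning:
  (X=0, Z=0, Y=1) weight 3/440
  (X=0, Z=1, Y=0) weight 3/44
  (X=0, Z=1, Y=3) weight 3/44
  (X=0, Z=2, Y=2) weight 9/110
  (X=0, Z=3, Y=1) weight 9/440
  (X=1, Z=0, Y=1) weight 1/160
  (X=1, Z=1, Y=0) weight 1/64
  (X=1, Z=1, Y=3) weight 1/64
  … 2 more
Group by Z:
  weight(Z=0) = 23/1760
  weight(Z=1) = 59/352
  weight(Z=2) = 47/440
  weight(Z=3) = 47/1760
Total weight = 23/1760 + 59/352 + 47/440 + 47/1760 = 553/1760
P(Z=0 | obs) = 23/1760 / 553/1760 = 23/553
P(Z=1 | obs) = 59/352 / 553/1760 = 295/553
P(Z=2 | obs) = 47/440 / 553/1760 = 188/553
P(Z=3 | obs) = 47/1760 / 553/1760 = 47/553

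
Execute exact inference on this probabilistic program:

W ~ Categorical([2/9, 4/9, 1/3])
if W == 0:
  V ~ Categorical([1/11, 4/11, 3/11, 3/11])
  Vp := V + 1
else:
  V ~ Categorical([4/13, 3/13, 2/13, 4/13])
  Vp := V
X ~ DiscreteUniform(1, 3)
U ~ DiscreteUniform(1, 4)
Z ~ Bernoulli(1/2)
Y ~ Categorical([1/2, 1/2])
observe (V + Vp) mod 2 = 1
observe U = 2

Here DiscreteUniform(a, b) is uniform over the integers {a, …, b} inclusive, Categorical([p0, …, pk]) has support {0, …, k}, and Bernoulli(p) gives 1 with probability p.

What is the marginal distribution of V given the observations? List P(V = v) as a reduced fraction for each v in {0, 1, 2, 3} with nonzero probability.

P(V=0) = 1/11, P(V=1) = 4/11, P(V=2) = 3/11, P(V=3) = 3/11

Enumerate traces; 48 have nonzero weight after conditioning:
  (W=0, V=0, X=1, U=2, Z=0, Y=0) weight 1/2376
  (W=0, V=0, X=1, U=2, Z=0, Y=1) weight 1/2376
  (W=0, V=0, X=1, U=2, Z=1, Y=0) weight 1/2376
  (W=0, V=0, X=1, U=2, Z=1, Y=1) weight 1/2376
  (W=0, V=0, X=2, U=2, Z=0, Y=0) weight 1/2376
  (W=0, V=0, X=2, U=2, Z=0, Y=1) weight 1/2376
  (W=0, V=0, X=2, U=2, Z=1, Y=0) weight 1/2376
  (W=0, V=0, X=2, U=2, Z=1, Y=1) weight 1/2376
  (W=0, V=1, X=1, U=2, Z=0, Y=0) weight 1/594
  (W=0, V=2, X=1, U=2, Z=0, Y=0) weight 1/792
  … 38 more
Group by V:
  weight(V=0) = 1/198
  weight(V=1) = 2/99
  weight(V=2) = 1/66
  weight(V=3) = 1/66
Total weight = 1/198 + 2/99 + 1/66 + 1/66 = 1/18
P(V=0 | obs) = 1/198 / 1/18 = 1/11
P(V=1 | obs) = 2/99 / 1/18 = 4/11
P(V=2 | obs) = 1/66 / 1/18 = 3/11
P(V=3 | obs) = 1/66 / 1/18 = 3/11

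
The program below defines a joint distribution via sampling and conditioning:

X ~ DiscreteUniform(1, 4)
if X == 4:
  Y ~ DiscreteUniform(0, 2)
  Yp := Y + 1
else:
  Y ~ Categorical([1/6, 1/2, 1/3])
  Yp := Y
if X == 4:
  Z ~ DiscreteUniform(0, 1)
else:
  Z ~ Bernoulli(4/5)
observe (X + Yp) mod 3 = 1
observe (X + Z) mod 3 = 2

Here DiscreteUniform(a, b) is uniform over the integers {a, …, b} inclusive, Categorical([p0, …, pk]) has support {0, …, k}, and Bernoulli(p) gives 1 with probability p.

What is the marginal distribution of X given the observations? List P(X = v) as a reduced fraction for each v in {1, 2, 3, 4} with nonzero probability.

Enumerate traces; 3 have nonzero weight after conditioning:
  (X=1, Y=0, Z=1) weight 1/30
  (X=2, Y=2, Z=0) weight 1/60
  (X=4, Y=2, Z=1) weight 1/24
Group by X:
  weight(X=1) = 1/30
  weight(X=2) = 1/60
  weight(X=4) = 1/24
Total weight = 1/30 + 1/60 + 1/24 = 11/120
P(X=1 | obs) = 1/30 / 11/120 = 4/11
P(X=2 | obs) = 1/60 / 11/120 = 2/11
P(X=4 | obs) = 1/24 / 11/120 = 5/11

P(X=1) = 4/11, P(X=2) = 2/11, P(X=4) = 5/11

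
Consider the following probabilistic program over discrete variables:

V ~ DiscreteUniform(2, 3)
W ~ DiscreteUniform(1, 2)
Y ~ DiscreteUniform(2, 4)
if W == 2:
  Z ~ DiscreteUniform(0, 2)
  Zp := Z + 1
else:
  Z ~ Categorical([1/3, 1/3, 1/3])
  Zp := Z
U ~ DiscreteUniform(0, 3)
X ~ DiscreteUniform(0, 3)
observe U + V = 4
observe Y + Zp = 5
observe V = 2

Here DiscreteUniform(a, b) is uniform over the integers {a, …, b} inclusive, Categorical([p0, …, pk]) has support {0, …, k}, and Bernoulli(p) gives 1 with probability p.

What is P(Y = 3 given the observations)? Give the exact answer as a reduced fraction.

P(Y = 3 | obs) = 2/5

Enumerate traces; 20 have nonzero weight after conditioning:
  (V=2, W=1, Y=3, Z=2, U=2, X=0) weight 1/576
  (V=2, W=1, Y=3, Z=2, U=2, X=1) weight 1/576
  (V=2, W=1, Y=3, Z=2, U=2, X=2) weight 1/576
  (V=2, W=1, Y=3, Z=2, U=2, X=3) weight 1/576
  (V=2, W=1, Y=4, Z=1, U=2, X=0) weight 1/576
  (V=2, W=1, Y=4, Z=1, U=2, X=1) weight 1/576
  (V=2, W=1, Y=4, Z=1, U=2, X=2) weight 1/576
  (V=2, W=1, Y=4, Z=1, U=2, X=3) weight 1/576
  (V=2, W=2, Y=2, Z=2, U=2, X=0) weight 1/576
  … 11 more
Group by Y:
  weight(Y=2) = 1/144
  weight(Y=3) = 1/72
  weight(Y=4) = 1/72
Total weight = 1/144 + 1/72 + 1/72 = 5/144
P(Y=2 | obs) = 1/144 / 5/144 = 1/5
P(Y=3 | obs) = 1/72 / 5/144 = 2/5
P(Y=4 | obs) = 1/72 / 5/144 = 2/5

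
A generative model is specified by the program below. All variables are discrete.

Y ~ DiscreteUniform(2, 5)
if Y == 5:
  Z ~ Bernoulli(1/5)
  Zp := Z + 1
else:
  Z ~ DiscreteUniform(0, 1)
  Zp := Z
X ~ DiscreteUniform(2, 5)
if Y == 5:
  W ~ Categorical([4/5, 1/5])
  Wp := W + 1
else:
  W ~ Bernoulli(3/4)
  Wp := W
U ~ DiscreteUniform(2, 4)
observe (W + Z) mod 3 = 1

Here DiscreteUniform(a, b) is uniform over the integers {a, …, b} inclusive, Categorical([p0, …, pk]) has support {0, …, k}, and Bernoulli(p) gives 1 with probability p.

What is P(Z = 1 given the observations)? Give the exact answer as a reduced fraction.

P(Z = 1 | obs) = 107/364

Enumerate traces; 96 have nonzero weight after conditioning:
  (Y=2, Z=0, X=2, W=1, U=2) weight 1/128
  (Y=2, Z=0, X=2, W=1, U=3) weight 1/128
  (Y=2, Z=0, X=2, W=1, U=4) weight 1/128
  (Y=2, Z=0, X=3, W=1, U=2) weight 1/128
  (Y=2, Z=0, X=3, W=1, U=3) weight 1/128
  (Y=2, Z=0, X=3, W=1, U=4) weight 1/128
  (Y=2, Z=0, X=4, W=1, U=2) weight 1/128
  (Y=2, Z=0, X=4, W=1, U=3) weight 1/128
  (Y=2, Z=1, X=2, W=0, U=2) weight 1/384
  … 87 more
Group by Z:
  weight(Z=0) = 257/800
  weight(Z=1) = 107/800
Total weight = 257/800 + 107/800 = 91/200
P(Z=0 | obs) = 257/800 / 91/200 = 257/364
P(Z=1 | obs) = 107/800 / 91/200 = 107/364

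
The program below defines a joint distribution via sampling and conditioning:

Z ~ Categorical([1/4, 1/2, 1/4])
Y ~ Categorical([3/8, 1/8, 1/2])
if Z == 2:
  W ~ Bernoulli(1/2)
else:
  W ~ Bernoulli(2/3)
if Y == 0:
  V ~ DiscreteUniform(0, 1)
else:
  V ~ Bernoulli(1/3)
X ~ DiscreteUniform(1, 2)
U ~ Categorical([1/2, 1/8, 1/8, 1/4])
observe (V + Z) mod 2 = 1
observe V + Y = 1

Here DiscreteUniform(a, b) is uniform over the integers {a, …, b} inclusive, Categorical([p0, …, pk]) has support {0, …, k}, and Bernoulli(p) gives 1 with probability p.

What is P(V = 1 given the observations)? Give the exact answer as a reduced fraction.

P(V = 1 | obs) = 9/13

Enumerate traces; 48 have nonzero weight after conditioning:
  (Z=0, Y=0, W=0, V=1, X=1, U=0) weight 1/256
  (Z=0, Y=0, W=0, V=1, X=1, U=1) weight 1/1024
  (Z=0, Y=0, W=0, V=1, X=1, U=2) weight 1/1024
  (Z=0, Y=0, W=0, V=1, X=1, U=3) weight 1/512
  (Z=0, Y=0, W=0, V=1, X=2, U=0) weight 1/256
  (Z=0, Y=0, W=0, V=1, X=2, U=1) weight 1/1024
  (Z=0, Y=0, W=0, V=1, X=2, U=2) weight 1/1024
  (Z=0, Y=0, W=0, V=1, X=2, U=3) weight 1/512
  (Z=1, Y=1, W=0, V=0, X=1, U=0) weight 1/288
  … 39 more
Group by V:
  weight(V=0) = 1/24
  weight(V=1) = 3/32
Total weight = 1/24 + 3/32 = 13/96
P(V=0 | obs) = 1/24 / 13/96 = 4/13
P(V=1 | obs) = 3/32 / 13/96 = 9/13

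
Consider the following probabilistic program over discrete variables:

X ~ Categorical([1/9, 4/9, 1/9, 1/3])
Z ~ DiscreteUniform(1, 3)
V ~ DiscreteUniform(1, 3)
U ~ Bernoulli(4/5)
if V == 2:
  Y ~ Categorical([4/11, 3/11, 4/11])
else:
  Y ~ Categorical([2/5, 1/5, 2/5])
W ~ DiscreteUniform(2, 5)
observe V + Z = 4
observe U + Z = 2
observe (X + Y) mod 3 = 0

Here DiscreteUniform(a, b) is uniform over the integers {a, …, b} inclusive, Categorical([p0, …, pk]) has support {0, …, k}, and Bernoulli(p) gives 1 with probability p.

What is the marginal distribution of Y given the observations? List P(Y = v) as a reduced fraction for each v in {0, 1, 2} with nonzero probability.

P(Y=0) = 432/923, P(Y=1) = 59/923, P(Y=2) = 432/923

Enumerate traces; 32 have nonzero weight after conditioning:
  (X=0, Z=1, V=3, U=1, Y=0, W=2) weight 2/2025
  (X=0, Z=1, V=3, U=1, Y=0, W=3) weight 2/2025
  (X=0, Z=1, V=3, U=1, Y=0, W=4) weight 2/2025
  (X=0, Z=1, V=3, U=1, Y=0, W=5) weight 2/2025
  (X=0, Z=2, V=2, U=0, Y=0, W=2) weight 1/4455
  (X=0, Z=2, V=2, U=0, Y=0, W=3) weight 1/4455
  (X=0, Z=2, V=2, U=0, Y=0, W=4) weight 1/4455
  (X=0, Z=2, V=2, U=0, Y=0, W=5) weight 1/4455
  (X=1, Z=1, V=3, U=1, Y=2, W=2) weight 8/2025
  (X=2, Z=1, V=3, U=1, Y=1, W=2) weight 1/2025
  … 22 more
Group by Y:
  weight(Y=0) = 16/825
  weight(Y=1) = 59/22275
  weight(Y=2) = 16/825
Total weight = 16/825 + 59/22275 + 16/825 = 923/22275
P(Y=0 | obs) = 16/825 / 923/22275 = 432/923
P(Y=1 | obs) = 59/22275 / 923/22275 = 59/923
P(Y=2 | obs) = 16/825 / 923/22275 = 432/923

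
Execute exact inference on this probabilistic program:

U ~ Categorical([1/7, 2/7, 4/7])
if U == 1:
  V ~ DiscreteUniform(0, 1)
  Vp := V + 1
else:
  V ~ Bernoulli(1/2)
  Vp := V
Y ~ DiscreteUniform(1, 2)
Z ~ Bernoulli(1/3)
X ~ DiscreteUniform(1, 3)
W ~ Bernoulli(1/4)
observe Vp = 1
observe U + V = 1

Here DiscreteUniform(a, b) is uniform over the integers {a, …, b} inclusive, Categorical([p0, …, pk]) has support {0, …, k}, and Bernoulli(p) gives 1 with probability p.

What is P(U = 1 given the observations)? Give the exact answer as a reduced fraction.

Enumerate traces; 48 have nonzero weight after conditioning:
  (U=0, V=1, Y=1, Z=0, X=1, W=0) weight 1/168
  (U=0, V=1, Y=1, Z=0, X=1, W=1) weight 1/504
  (U=0, V=1, Y=1, Z=0, X=2, W=0) weight 1/168
  (U=0, V=1, Y=1, Z=0, X=2, W=1) weight 1/504
  (U=0, V=1, Y=1, Z=0, X=3, W=0) weight 1/168
  (U=0, V=1, Y=1, Z=0, X=3, W=1) weight 1/504
  (U=0, V=1, Y=1, Z=1, X=1, W=0) weight 1/336
  (U=0, V=1, Y=1, Z=1, X=1, W=1) weight 1/1008
  (U=1, V=0, Y=1, Z=0, X=1, W=0) weight 1/84
  … 39 more
Group by U:
  weight(U=0) = 1/14
  weight(U=1) = 1/7
Total weight = 1/14 + 1/7 = 3/14
P(U=0 | obs) = 1/14 / 3/14 = 1/3
P(U=1 | obs) = 1/7 / 3/14 = 2/3

P(U = 1 | obs) = 2/3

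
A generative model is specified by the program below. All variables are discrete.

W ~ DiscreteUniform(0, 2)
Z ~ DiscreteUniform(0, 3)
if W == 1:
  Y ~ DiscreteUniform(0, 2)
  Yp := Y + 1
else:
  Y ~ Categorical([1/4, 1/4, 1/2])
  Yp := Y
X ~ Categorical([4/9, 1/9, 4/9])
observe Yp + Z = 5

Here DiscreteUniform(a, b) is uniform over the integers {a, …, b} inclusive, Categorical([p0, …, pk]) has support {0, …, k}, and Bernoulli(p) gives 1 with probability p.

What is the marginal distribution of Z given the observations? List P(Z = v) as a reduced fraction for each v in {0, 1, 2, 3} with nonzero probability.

P(Z=2) = 1/5, P(Z=3) = 4/5

Enumerate traces; 12 have nonzero weight after conditioning:
  (W=0, Z=3, Y=2, X=0) weight 1/54
  (W=0, Z=3, Y=2, X=1) weight 1/216
  (W=0, Z=3, Y=2, X=2) weight 1/54
  (W=1, Z=2, Y=2, X=0) weight 1/81
  (W=1, Z=2, Y=2, X=1) weight 1/324
  (W=1, Z=2, Y=2, X=2) weight 1/81
  (W=1, Z=3, Y=1, X=0) weight 1/81
  (W=1, Z=3, Y=1, X=1) weight 1/324
  … 4 more
Group by Z:
  weight(Z=2) = 1/36
  weight(Z=3) = 1/9
Total weight = 1/36 + 1/9 = 5/36
P(Z=2 | obs) = 1/36 / 5/36 = 1/5
P(Z=3 | obs) = 1/9 / 5/36 = 4/5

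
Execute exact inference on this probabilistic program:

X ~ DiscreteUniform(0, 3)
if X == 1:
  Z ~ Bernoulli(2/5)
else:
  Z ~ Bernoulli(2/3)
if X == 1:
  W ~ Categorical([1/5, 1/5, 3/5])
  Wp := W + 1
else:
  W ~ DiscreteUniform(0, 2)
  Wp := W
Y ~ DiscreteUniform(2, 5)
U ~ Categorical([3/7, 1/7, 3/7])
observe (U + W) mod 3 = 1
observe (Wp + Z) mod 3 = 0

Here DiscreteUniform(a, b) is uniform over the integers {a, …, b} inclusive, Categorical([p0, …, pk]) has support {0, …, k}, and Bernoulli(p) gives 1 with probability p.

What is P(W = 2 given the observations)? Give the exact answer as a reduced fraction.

Enumerate traces; 32 have nonzero weight after conditioning:
  (X=0, Z=0, W=0, Y=2, U=1) weight 1/1008
  (X=0, Z=0, W=0, Y=3, U=1) weight 1/1008
  (X=0, Z=0, W=0, Y=4, U=1) weight 1/1008
  (X=0, Z=0, W=0, Y=5, U=1) weight 1/1008
  (X=0, Z=1, W=2, Y=2, U=2) weight 1/168
  (X=0, Z=1, W=2, Y=3, U=2) weight 1/168
  (X=0, Z=1, W=2, Y=4, U=2) weight 1/168
  (X=0, Z=1, W=2, Y=5, U=2) weight 1/168
  (X=1, Z=1, W=1, Y=2, U=0) weight 3/1400
  … 23 more
Group by W:
  weight(W=0) = 1/84
  weight(W=1) = 3/350
  weight(W=2) = 11/100
Total weight = 1/84 + 3/350 + 11/100 = 137/1050
P(W=0 | obs) = 1/84 / 137/1050 = 25/274
P(W=1 | obs) = 3/350 / 137/1050 = 9/137
P(W=2 | obs) = 11/100 / 137/1050 = 231/274

P(W = 2 | obs) = 231/274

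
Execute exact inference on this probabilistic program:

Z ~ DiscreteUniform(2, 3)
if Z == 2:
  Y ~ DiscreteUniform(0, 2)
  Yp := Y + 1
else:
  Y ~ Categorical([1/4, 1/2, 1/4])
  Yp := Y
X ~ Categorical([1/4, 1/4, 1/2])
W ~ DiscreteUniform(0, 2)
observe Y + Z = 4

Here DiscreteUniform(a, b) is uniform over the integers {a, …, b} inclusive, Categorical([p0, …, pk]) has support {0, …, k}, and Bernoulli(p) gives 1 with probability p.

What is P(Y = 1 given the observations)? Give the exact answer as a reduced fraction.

P(Y = 1 | obs) = 3/5

Enumerate traces; 18 have nonzero weight after conditioning:
  (Z=2, Y=2, X=0, W=0) weight 1/72
  (Z=2, Y=2, X=0, W=1) weight 1/72
  (Z=2, Y=2, X=0, W=2) weight 1/72
  (Z=2, Y=2, X=1, W=0) weight 1/72
  (Z=2, Y=2, X=1, W=1) weight 1/72
  (Z=2, Y=2, X=1, W=2) weight 1/72
  (Z=2, Y=2, X=2, W=0) weight 1/36
  (Z=2, Y=2, X=2, W=1) weight 1/36
  (Z=3, Y=1, X=0, W=0) weight 1/48
  … 9 more
Group by Y:
  weight(Y=1) = 1/4
  weight(Y=2) = 1/6
Total weight = 1/4 + 1/6 = 5/12
P(Y=1 | obs) = 1/4 / 5/12 = 3/5
P(Y=2 | obs) = 1/6 / 5/12 = 2/5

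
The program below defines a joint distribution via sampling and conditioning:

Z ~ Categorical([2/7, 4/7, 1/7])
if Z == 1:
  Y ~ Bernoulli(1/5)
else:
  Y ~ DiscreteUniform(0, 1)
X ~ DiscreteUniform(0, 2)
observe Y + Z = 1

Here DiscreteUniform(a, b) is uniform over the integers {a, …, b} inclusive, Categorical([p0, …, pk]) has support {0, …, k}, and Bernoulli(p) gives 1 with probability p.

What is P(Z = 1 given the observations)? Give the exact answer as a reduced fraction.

Enumerate traces; 6 have nonzero weight after conditioning:
  (Z=0, Y=1, X=0) weight 1/21
  (Z=0, Y=1, X=1) weight 1/21
  (Z=0, Y=1, X=2) weight 1/21
  (Z=1, Y=0, X=0) weight 16/105
  (Z=1, Y=0, X=1) weight 16/105
  (Z=1, Y=0, X=2) weight 16/105
Group by Z:
  weight(Z=0) = 1/7
  weight(Z=1) = 16/35
Total weight = 1/7 + 16/35 = 3/5
P(Z=0 | obs) = 1/7 / 3/5 = 5/21
P(Z=1 | obs) = 16/35 / 3/5 = 16/21

P(Z = 1 | obs) = 16/21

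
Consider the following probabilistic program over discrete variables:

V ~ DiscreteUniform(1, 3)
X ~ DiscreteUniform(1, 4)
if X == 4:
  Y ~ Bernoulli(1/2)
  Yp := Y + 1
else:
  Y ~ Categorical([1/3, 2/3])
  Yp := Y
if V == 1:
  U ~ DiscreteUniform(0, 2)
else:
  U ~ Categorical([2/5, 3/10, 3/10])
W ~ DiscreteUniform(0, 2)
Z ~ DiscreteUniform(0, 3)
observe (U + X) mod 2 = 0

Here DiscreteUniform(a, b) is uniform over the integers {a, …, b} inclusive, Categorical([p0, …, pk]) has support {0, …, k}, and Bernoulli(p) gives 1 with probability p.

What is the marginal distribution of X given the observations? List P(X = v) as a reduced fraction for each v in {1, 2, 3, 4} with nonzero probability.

P(X=1) = 7/45, P(X=2) = 31/90, P(X=3) = 7/45, P(X=4) = 31/90

Enumerate traces; 432 have nonzero weight after conditioning:
  (V=1, X=1, Y=0, U=1, W=0, Z=0) weight 1/1296
  (V=1, X=1, Y=0, U=1, W=0, Z=1) weight 1/1296
  (V=1, X=1, Y=0, U=1, W=0, Z=2) weight 1/1296
  (V=1, X=1, Y=0, U=1, W=0, Z=3) weight 1/1296
  (V=1, X=1, Y=0, U=1, W=1, Z=0) weight 1/1296
  (V=1, X=1, Y=0, U=1, W=1, Z=1) weight 1/1296
  (V=1, X=1, Y=0, U=1, W=1, Z=2) weight 1/1296
  (V=1, X=1, Y=0, U=1, W=1, Z=3) weight 1/1296
  (V=1, X=2, Y=0, U=0, W=0, Z=0) weight 1/1296
  (V=1, X=3, Y=0, U=1, W=0, Z=0) weight 1/1296
  … 422 more
Group by X:
  weight(X=1) = 7/90
  weight(X=2) = 31/180
  weight(X=3) = 7/90
  weight(X=4) = 31/180
Total weight = 7/90 + 31/180 + 7/90 + 31/180 = 1/2
P(X=1 | obs) = 7/90 / 1/2 = 7/45
P(X=2 | obs) = 31/180 / 1/2 = 31/90
P(X=3 | obs) = 7/90 / 1/2 = 7/45
P(X=4 | obs) = 31/180 / 1/2 = 31/90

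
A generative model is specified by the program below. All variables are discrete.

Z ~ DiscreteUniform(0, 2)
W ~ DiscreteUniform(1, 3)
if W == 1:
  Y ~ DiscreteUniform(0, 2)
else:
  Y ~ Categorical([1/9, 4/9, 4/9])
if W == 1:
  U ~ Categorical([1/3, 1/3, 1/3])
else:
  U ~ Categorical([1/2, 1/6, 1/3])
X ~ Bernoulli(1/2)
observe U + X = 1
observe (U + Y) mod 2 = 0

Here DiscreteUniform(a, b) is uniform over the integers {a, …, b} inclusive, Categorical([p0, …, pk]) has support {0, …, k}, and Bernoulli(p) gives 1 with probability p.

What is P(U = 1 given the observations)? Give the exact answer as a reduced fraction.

P(U = 1 | obs) = 1/4

Enumerate traces; 27 have nonzero weight after conditioning:
  (Z=0, W=1, Y=0, U=0, X=1) weight 1/162
  (Z=0, W=1, Y=1, U=1, X=0) weight 1/162
  (Z=0, W=1, Y=2, U=0, X=1) weight 1/162
  (Z=0, W=2, Y=0, U=0, X=1) weight 1/324
  (Z=0, W=2, Y=1, U=1, X=0) weight 1/243
  (Z=0, W=2, Y=2, U=0, X=1) weight 1/81
  (Z=0, W=3, Y=0, U=0, X=1) weight 1/324
  (Z=0, W=3, Y=1, U=1, X=0) weight 1/243
  … 19 more
Group by U:
  weight(U=0) = 7/54
  weight(U=1) = 7/162
Total weight = 7/54 + 7/162 = 14/81
P(U=0 | obs) = 7/54 / 14/81 = 3/4
P(U=1 | obs) = 7/162 / 14/81 = 1/4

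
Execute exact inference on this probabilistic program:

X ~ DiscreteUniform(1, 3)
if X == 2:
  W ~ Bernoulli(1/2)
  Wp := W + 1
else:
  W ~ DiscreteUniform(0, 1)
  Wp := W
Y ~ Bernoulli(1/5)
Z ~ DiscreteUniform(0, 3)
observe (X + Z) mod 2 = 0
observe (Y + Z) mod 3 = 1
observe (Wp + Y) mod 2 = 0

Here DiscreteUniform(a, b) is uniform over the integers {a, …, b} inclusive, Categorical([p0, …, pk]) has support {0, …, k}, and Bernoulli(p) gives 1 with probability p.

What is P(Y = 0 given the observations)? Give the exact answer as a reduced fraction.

Enumerate traces; 5 have nonzero weight after conditioning:
  (X=1, W=0, Y=0, Z=1) weight 1/30
  (X=1, W=1, Y=1, Z=3) weight 1/120
  (X=2, W=0, Y=1, Z=0) weight 1/120
  (X=3, W=0, Y=0, Z=1) weight 1/30
  (X=3, W=1, Y=1, Z=3) weight 1/120
Group by Y:
  weight(Y=0) = 1/15
  weight(Y=1) = 1/40
Total weight = 1/15 + 1/40 = 11/120
P(Y=0 | obs) = 1/15 / 11/120 = 8/11
P(Y=1 | obs) = 1/40 / 11/120 = 3/11

P(Y = 0 | obs) = 8/11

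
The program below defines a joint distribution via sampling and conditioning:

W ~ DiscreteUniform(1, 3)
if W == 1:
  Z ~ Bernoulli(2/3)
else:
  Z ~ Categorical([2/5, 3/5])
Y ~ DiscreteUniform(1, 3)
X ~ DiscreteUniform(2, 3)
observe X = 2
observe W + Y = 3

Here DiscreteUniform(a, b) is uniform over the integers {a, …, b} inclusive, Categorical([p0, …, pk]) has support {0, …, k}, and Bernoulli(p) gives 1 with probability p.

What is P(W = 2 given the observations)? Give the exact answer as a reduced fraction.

Enumerate traces; 4 have nonzero weight after conditioning:
  (W=1, Z=0, Y=2, X=2) weight 1/54
  (W=1, Z=1, Y=2, X=2) weight 1/27
  (W=2, Z=0, Y=1, X=2) weight 1/45
  (W=2, Z=1, Y=1, X=2) weight 1/30
Group by W:
  weight(W=1) = 1/18
  weight(W=2) = 1/18
Total weight = 1/18 + 1/18 = 1/9
P(W=1 | obs) = 1/18 / 1/9 = 1/2
P(W=2 | obs) = 1/18 / 1/9 = 1/2

P(W = 2 | obs) = 1/2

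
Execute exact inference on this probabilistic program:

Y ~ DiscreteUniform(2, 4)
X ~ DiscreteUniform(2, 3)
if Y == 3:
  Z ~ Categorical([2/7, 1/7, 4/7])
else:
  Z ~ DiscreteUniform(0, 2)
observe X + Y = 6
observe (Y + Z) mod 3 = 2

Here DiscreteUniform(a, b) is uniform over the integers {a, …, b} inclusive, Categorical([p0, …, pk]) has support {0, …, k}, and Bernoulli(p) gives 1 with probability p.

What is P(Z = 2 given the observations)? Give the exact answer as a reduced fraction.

P(Z = 2 | obs) = 12/19

Enumerate traces; 2 have nonzero weight after conditioning:
  (Y=3, X=3, Z=2) weight 2/21
  (Y=4, X=2, Z=1) weight 1/18
Group by Z:
  weight(Z=1) = 1/18
  weight(Z=2) = 2/21
Total weight = 1/18 + 2/21 = 19/126
P(Z=1 | obs) = 1/18 / 19/126 = 7/19
P(Z=2 | obs) = 2/21 / 19/126 = 12/19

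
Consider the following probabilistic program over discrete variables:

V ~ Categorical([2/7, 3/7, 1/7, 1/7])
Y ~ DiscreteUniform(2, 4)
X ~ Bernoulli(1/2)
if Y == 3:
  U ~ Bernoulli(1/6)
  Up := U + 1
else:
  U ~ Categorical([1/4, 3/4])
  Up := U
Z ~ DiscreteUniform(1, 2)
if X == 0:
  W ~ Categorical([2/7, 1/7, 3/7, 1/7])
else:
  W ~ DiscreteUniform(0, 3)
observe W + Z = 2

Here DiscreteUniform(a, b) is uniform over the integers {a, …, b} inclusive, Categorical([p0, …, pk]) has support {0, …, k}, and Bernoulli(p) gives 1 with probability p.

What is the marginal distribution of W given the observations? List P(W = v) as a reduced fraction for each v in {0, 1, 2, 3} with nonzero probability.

Enumerate traces; 96 have nonzero weight after conditioning:
  (V=0, Y=2, X=0, U=0, Z=1, W=1) weight 1/1176
  (V=0, Y=2, X=0, U=0, Z=2, W=0) weight 1/588
  (V=0, Y=2, X=0, U=1, Z=1, W=1) weight 1/392
  (V=0, Y=2, X=0, U=1, Z=2, W=0) weight 1/196
  (V=0, Y=2, X=1, U=0, Z=1, W=1) weight 1/672
  (V=0, Y=2, X=1, U=0, Z=2, W=0) weight 1/672
  (V=0, Y=2, X=1, U=1, Z=1, W=1) weight 1/224
  (V=0, Y=2, X=1, U=1, Z=2, W=0) weight 1/224
  … 88 more
Group by W:
  weight(W=0) = 15/112
  weight(W=1) = 11/112
Total weight = 15/112 + 11/112 = 13/56
P(W=0 | obs) = 15/112 / 13/56 = 15/26
P(W=1 | obs) = 11/112 / 13/56 = 11/26

P(W=0) = 15/26, P(W=1) = 11/26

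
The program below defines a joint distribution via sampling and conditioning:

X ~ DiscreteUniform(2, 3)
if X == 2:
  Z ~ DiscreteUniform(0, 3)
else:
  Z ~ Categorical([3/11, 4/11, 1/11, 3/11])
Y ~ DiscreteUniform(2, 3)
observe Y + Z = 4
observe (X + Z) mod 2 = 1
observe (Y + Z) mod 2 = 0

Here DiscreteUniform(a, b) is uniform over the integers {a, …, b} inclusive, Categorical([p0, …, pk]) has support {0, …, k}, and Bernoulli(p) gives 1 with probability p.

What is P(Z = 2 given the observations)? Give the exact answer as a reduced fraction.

Enumerate traces; 2 have nonzero weight after conditioning:
  (X=2, Z=1, Y=3) weight 1/16
  (X=3, Z=2, Y=2) weight 1/44
Group by Z:
  weight(Z=1) = 1/16
  weight(Z=2) = 1/44
Total weight = 1/16 + 1/44 = 15/176
P(Z=1 | obs) = 1/16 / 15/176 = 11/15
P(Z=2 | obs) = 1/44 / 15/176 = 4/15

P(Z = 2 | obs) = 4/15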